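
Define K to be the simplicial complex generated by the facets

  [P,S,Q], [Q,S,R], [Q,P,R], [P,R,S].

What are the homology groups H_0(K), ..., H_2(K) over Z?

Fix the vertex order P < Q < R < S and write every simplex with vertices in increasing order. Then dim K = 2 and the simplices of K are:

  0-simplices (4): P, Q, R, S
  1-simplices (6): PQ, PR, PS, QR, QS, RS
  2-simplices (4): PQR, PQS, PRS, QRS

so the chain groups are C_0 ≅ Z^4, C_1 ≅ Z^6, C_2 ≅ Z^4.

∂_1: C_1 → C_0 maps an edge to its endpoints' difference, ∂[p,q] = q − p. For instance
  ∂PS = S − P.
The resulting 4×6 matrix has rank 3, and its Smith normal form has invariant factors (1,1,1).

∂_2: C_2 → C_1 sends each 2-simplex [p,q,r] to [q,r] − [p,r] + [p,q]. For instance
  ∂QRS = RS − QS + QR,
  ∂PQR = QR − PR + PQ.
The resulting 6×4 matrix has rank 3, and its Smith normal form has invariant factors (1,1,1).

Computing H_k = (kernel of ∂_k) / (image of ∂_{k+1}):

  H_0: rank C_0 − rank ∂_1 = 4 − 3 = 1, and the invariant factors of ∂_1 are all 1, so H_0 = Z.
  H_1: rank ker ∂_1 − rank ∂_2 = (6 − 3) − 3 = 0, and the invariant factors of ∂_2 are all 1, so H_1 = 0.
  H_2: rank ker ∂_2 − rank ∂_3 = (4 − 3) − 0 = 1, and there is no ∂_3, so H_2 = Z.

(K is a triangulation of the 2-sphere S^2.)

H_0 = Z,  H_1 = 0,  H_2 = Z.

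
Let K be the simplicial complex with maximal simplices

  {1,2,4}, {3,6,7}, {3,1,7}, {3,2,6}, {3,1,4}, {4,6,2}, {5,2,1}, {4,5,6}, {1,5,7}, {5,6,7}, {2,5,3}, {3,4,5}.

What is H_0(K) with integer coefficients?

Order the vertices as 1 < 2 < 3 < 4 < 5 < 6 < 7. Listing each simplex with vertices in this order, K has dimension 2 with simplices:

  0-simplices (7): [1], [2], [3], [4], [5], [6], [7]
  1-simplices (18): [1,2], [1,3], [1,4], [1,5], [1,7], [2,3], [2,4], [2,5], [2,6], [3,4], [3,5], [3,6], [3,7], [4,5], [4,6], [5,6], [5,7], [6,7]
  2-simplices (12): [1,2,4], [1,2,5], [1,3,4], [1,3,7], [1,5,7], [2,3,5], [2,3,6], [2,4,6], [3,4,5], [3,6,7], [4,5,6], [5,6,7]

so the chain groups are C_0 ≅ Z^7, C_1 ≅ Z^18, C_2 ≅ Z^12.

∂_1: C_1 → C_0 maps an edge to its endpoints' difference, ∂[p,q] = q − p.
The 7×18 boundary matrix has rank 6 and Smith normal form diag(1,1,1,1,1,1).

∂_2: C_2 → C_1 sends each 2-simplex [p,q,r] to [q,r] − [p,r] + [p,q]. For instance
  ∂[1,2,5] = [2,5] − [1,5] + [1,2],
  ∂[4,5,6] = [5,6] − [4,6] + [4,5].
As a 18×12 matrix over Z this has rank 12, with invariant factors (1,1,1,1,1,1,1,1,1,1,1,2).

Now H_k = ker ∂_k / im ∂_{k+1}, so:

  H_0: rank C_0 − rank ∂_1 = 7 − 6 = 1, and the invariant factors of ∂_1 are all 1, so H_0 ≅ Z.

H_0 = Z.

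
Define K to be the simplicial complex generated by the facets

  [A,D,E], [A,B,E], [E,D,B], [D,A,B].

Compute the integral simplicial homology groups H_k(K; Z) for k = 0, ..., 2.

Order the vertices as A < B < D < E. Listing each simplex with vertices in this order, K has dimension 2 with simplices:

  0-simplices (4): A, B, D, E
  1-simplices (6): AB, AD, AE, BD, BE, DE
  2-simplices (4): ABD, ABE, ADE, BDE

giving chain groups C_0 ≅ Z^4, C_1 ≅ Z^6, C_2 ≅ Z^4.

∂_1: C_1 → C_0 is given by ∂[p,q] = [q] − [p].
This gives a 4×6 integer matrix of rank 3; reducing to Smith normal form yields diagonal entries (1,1,1).

∂_2: C_2 → C_1 acts by ∂[p,q,r] = [q,r] − [p,r] + [p,q]. For instance
  ∂ABE = BE − AE + AB,
  ∂ADE = DE − AE + AD.
This gives a 6×4 integer matrix of rank 3; reducing to Smith normal form yields diagonal entries (1,1,1).

Computing H_k = (kernel of ∂_k) / (image of ∂_{k+1}):

  H_0: rank C_0 − rank ∂_1 = 4 − 3 = 1, and the invariant factors of ∂_1 are all 1, so H_0 = Z.
  H_1: rank ker ∂_1 − rank ∂_2 = (6 − 3) − 3 = 0, and the invariant factors of ∂_2 are all 1, so H_1 = 0.
  H_2: rank ker ∂_2 − rank ∂_3 = (4 − 3) − 0 = 1, and there is no ∂_3, so H_2 = Z.

As a check, the Euler characteristic is 4 − 6 + 4 = 2, which agrees with 1 − 0 + 1 = 2.

H_0 ≅ Z,  H_1 = 0,  H_2 ≅ Z.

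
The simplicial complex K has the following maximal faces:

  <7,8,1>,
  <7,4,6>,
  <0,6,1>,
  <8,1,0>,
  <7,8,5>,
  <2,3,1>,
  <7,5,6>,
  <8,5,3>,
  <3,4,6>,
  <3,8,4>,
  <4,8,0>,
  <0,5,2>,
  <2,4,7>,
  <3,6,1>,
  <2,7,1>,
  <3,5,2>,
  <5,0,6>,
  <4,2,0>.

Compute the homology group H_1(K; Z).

We work with the vertex ordering 0 < 1 < 2 < 3 < 4 < 5 < 6 < 7 < 8. The simplices of K, each written with vertices in increasing order, are:

  0-simplices (9): [0], [1], [2], [3], [4], [5], [6], [7], [8]
  1-simplices (27): (27 of them)
  2-simplices (18): [0,1,6], [0,1,8], [0,2,4], [0,2,5], [0,4,8], [0,5,6], [1,2,3], [1,2,7], [1,3,6], [1,7,8], [2,3,5], [2,4,7], [3,4,6], [3,4,8], [3,5,8], [4,6,7], [5,6,7], [5,7,8]

so the chain groups are C_0 ≅ Z^9, C_1 ≅ Z^27, C_2 ≅ Z^18.

Boundary ∂_1: C_1 → C_0 sends each edge [p,q] (with p < q) to q − p. For instance
  ∂[0,4] = [4] − [0].
This gives a 9×27 integer matrix of rank 8; reducing to Smith normal form yields diagonal entries (1,1,1,1,1,1,1,1).

∂_2: C_2 → C_1 maps a triangle to the signed sum of its edges. For instance
  ∂[4,6,7] = [6,7] − [4,7] + [4,6],
  ∂[1,7,8] = [7,8] − [1,8] + [1,7].
This gives a 27×18 integer matrix of rank 17; reducing to Smith normal form yields diagonal entries (1,1,1,1,1,1,1,1,1,1,1,1,1,1,1,1,1).

Computing H_k = (kernel of ∂_k) / (image of ∂_{k+1}):

  H_1: rank ker ∂_1 − rank ∂_2 = (27 − 8) − 17 = 2, and the invariant factors of ∂_2 are all 1, so H_1 ≅ Z^2.

H_1 = Z^2.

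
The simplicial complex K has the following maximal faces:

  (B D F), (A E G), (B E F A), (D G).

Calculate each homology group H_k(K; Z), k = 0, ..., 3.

Take the total order A < B < D < E < F < G on the vertex set. Then K (dimension 3) consists of the simplices:

  0-simplices (6): A, B, D, E, F, G
  1-simplices (11): AB, AE, AF, AG, BD, BE, BF, DF, DG, EF, EG
  2-simplices (6): ABE, ABF, AEF, AEG, BDF, BEF
  3-simplices (1): ABEF

Hence C_0 ≅ Z^6, C_1 ≅ Z^11, C_2 ≅ Z^6, C_3 ≅ Z^1.

The boundary map ∂_1: C_1 → C_0 is given by ∂[p,q] = [q] − [p]. For instance
  ∂EF = F − E.
As a 6×11 matrix over Z this has rank 5, with invariant factors (1,1,1,1,1).

The boundary map ∂_2: C_2 → C_1 acts by ∂[p,q,r] = [q,r] − [p,r] + [p,q]. For instance
  ∂BDF = DF − BF + BD,
  ∂BEF = EF − BF + BE.
This gives a 11×6 integer matrix of rank 5; reducing to Smith normal form yields diagonal entries (1,1,1,1,1).

The boundary map ∂_3: C_3 → C_2 sends each 3-simplex σ to the alternating sum Σ_i (−1)^i (σ with its i-th vertex removed). For instance
  ∂ABEF = BEF − AEF + ABF − ABE.
This gives a 6×1 integer matrix of rank 1; reducing to Smith normal form yields diagonal entries (1).

Reading off H_k = ker ∂_k / im ∂_{k+1}:

  H_0: rank C_0 − rank ∂_1 = 6 − 5 = 1, and the invariant factors of ∂_1 are all 1, so H_0 = Z.
  H_1: rank ker ∂_1 − rank ∂_2 = (11 − 5) − 5 = 1, and the invariant factors of ∂_2 are all 1, so H_1 = Z.
  H_2: rank ker ∂_2 − rank ∂_3 = (6 − 5) − 1 = 0, and the invariant factors of ∂_3 are all 1, so H_2 = 0.
  H_3: rank ker ∂_3 − rank ∂_4 = (1 − 1) − 0 = 0, and there is no ∂_4, so H_3 = 0.

As a check, the Euler characteristic is 6 − 11 + 6 − 1 = 0, which agrees with 1 − 1 + 0 − 0 = 0.

H_0 = Z,  H_1 = Z,  H_2 = 0,  H_3 = 0.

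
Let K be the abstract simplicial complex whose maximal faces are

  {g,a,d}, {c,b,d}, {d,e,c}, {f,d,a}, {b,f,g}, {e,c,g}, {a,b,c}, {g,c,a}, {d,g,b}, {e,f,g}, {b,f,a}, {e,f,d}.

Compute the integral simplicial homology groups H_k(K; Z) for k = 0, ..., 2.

Take the total order a < b < c < d < e < f < g on the vertex set. Then K (dimension 2) consists of the simplices:

  0-simplices (7): a, b, c, d, e, f, g
  1-simplices (18): ab, ac, ad, af, ag, bc, bd, bf, bg, cd, ce, cg, de, df, dg, ef, eg, fg
  2-simplices (12): abc, abf, acg, adf, adg, bcd, bdg, bfg, cde, ceg, def, efg

Hence C_0 ≅ Z^7, C_1 ≅ Z^18, C_2 ≅ Z^12.

∂_1: C_1 → C_0 maps an edge to its endpoints' difference, ∂[p,q] = q − p. For instance
  ∂cg = g − c.
This gives a 7×18 integer matrix of rank 6; reducing to Smith normal form yields diagonal entries (1,1,1,1,1,1).

∂_2: C_2 → C_1 acts by ∂[p,q,r] = [q,r] − [p,r] + [p,q]. For instance
  ∂bcd = cd − bd + bc,
  ∂abf = bf − af + ab.
This gives a 18×12 integer matrix of rank 12; reducing to Smith normal form yields diagonal entries (1,1,1,1,1,1,1,1,1,1,1,2).

From H_k ≅ ker(∂_k) / im(∂_{k+1}) we obtain:

  H_0: rank C_0 − rank ∂_1 = 7 − 6 = 1, and the invariant factors of ∂_1 are all 1, so H_0 ≅ Z.
  H_1: rank ker ∂_1 − rank ∂_2 = (18 − 6) − 12 = 0, and ∂_2 has invariant factor 2 > 1, so H_1 ≅ Z_2.
  H_2: rank ker ∂_2 − rank ∂_3 = (12 − 12) − 0 = 0, and there is no ∂_3, so H_2 ≅ 0.

(K is a triangulation of the real projective plane RP^2.)

H_0 ≅ Z,  H_1 ≅ Z_2,  H_2 = 0.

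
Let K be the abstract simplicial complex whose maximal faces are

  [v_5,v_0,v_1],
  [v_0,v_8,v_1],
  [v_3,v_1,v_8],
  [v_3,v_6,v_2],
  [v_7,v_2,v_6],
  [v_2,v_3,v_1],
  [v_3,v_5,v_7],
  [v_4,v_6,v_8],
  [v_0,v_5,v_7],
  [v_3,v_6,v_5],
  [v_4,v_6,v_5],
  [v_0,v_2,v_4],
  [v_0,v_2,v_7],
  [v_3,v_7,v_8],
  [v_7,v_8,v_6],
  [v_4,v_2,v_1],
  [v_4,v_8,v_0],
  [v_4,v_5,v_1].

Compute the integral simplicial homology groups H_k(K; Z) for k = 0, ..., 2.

We work with the vertex ordering v_0 < v_1 < v_2 < v_3 < v_4 < v_5 < v_6 < v_7 < v_8. The simplices of K, each written with vertices in increasing order, are:

  0-simplices (9): [v_0], [v_1], [v_2], [v_3], [v_4], [v_5], [v_6], [v_7], [v_8]
  1-simplices (27): (27 of them)
  2-simplices (18): (18 of them)

giving chain groups C_0 ≅ Z^9, C_1 ≅ Z^27, C_2 ≅ Z^18.

∂_1: C_1 → C_0 is given by ∂[p,q] = [q] − [p].
The 9×27 boundary matrix has rank 8 and Smith normal form diag(1,1,1,1,1,1,1,1).

The boundary map ∂_2: C_2 → C_1 maps a triangle to the signed sum of its edges. For instance
  ∂[v_2,v_6,v_7] = [v_6,v_7] − [v_2,v_7] + [v_2,v_6],
  ∂[v_3,v_5,v_6] = [v_5,v_6] − [v_3,v_6] + [v_3,v_5].
The 27×18 boundary matrix has rank 18 and Smith normal form diag(1,1,1,1,1,1,1,1,1,1,1,1,1,1,1,1,1,2).

Reading off H_k = ker ∂_k / im ∂_{k+1}:

  H_0: rank C_0 − rank ∂_1 = 9 − 8 = 1, and the invariant factors of ∂_1 are all 1, so H_0 ≅ Z.
  H_1: rank ker ∂_1 − rank ∂_2 = (27 − 8) − 18 = 1, and ∂_2 has invariant factor 2 > 1, so H_1 ≅ Z ⊕ Z/2.
  H_2: rank ker ∂_2 − rank ∂_3 = (18 − 18) − 0 = 0, and there is no ∂_3, so H_2 ≅ 0.

As a check, the Euler characteristic is 9 − 27 + 18 = 0, which agrees with 1 − 1 + 0 = 0.

H_0 ≅ Z,  H_1 ≅ Z ⊕ Z/2,  H_2 = 0.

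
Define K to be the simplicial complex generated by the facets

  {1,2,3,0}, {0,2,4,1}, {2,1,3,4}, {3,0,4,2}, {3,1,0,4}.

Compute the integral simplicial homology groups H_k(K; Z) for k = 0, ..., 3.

Take the total order 0 < 1 < 2 < 3 < 4 on the vertex set. Then K (dimension 3) consists of the simplices:

  0-simplices (5): [0], [1], [2], [3], [4]
  1-simplices (10): [0,1], [0,2], [0,3], [0,4], [1,2], [1,3], [1,4], [2,3], [2,4], [3,4]
  2-simplices (10): [0,1,2], [0,1,3], [0,1,4], [0,2,3], [0,2,4], [0,3,4], [1,2,3], [1,2,4], [1,3,4], [2,3,4]
  3-simplices (5): [0,1,2,3], [0,1,2,4], [0,1,3,4], [0,2,3,4], [1,2,3,4]

Hence C_0 ≅ Z^5, C_1 ≅ Z^10, C_2 ≅ Z^10, C_3 ≅ Z^5.

The boundary map ∂_1: C_1 → C_0 is given by ∂[p,q] = [q] − [p].
This gives a 5×10 integer matrix of rank 4; reducing to Smith normal form yields diagonal entries (1,1,1,1).

∂_2: C_2 → C_1 acts by ∂[p,q,r] = [q,r] − [p,r] + [p,q]. For instance
  ∂[0,3,4] = [3,4] − [0,4] + [0,3],
  ∂[1,2,4] = [2,4] − [1,4] + [1,2].
This gives a 10×10 integer matrix of rank 6; reducing to Smith normal form yields diagonal entries (1,1,1,1,1,1).

Boundary ∂_3: C_3 → C_2 sends each 3-simplex σ to the alternating sum Σ_i (−1)^i (σ with its i-th vertex removed). For instance
  ∂[1,2,3,4] = [2,3,4] − [1,3,4] + [1,2,4] − [1,2,3],
  ∂[0,1,2,3] = [1,2,3] − [0,2,3] + [0,1,3] − [0,1,2].
The 10×5 boundary matrix has rank 4 and Smith normal form diag(1,1,1,1).

From H_k ≅ ker(∂_k) / im(∂_{k+1}) we obtain:

  H_0: rank C_0 − rank ∂_1 = 5 − 4 = 1, and the invariant factors of ∂_1 are all 1, so H_0 ≅ Z.
  H_1: rank ker ∂_1 − rank ∂_2 = (10 − 4) − 6 = 0, and the invariant factors of ∂_2 are all 1, so H_1 ≅ 0.
  H_2: rank ker ∂_2 − rank ∂_3 = (10 − 6) − 4 = 0, and the invariant factors of ∂_3 are all 1, so H_2 ≅ 0.
  H_3: rank ker ∂_3 − rank ∂_4 = (5 − 4) − 0 = 1, and there is no ∂_4, so H_3 ≅ Z.

H_0 = Z,  H_1 = 0,  H_2 = 0,  H_3 = Z.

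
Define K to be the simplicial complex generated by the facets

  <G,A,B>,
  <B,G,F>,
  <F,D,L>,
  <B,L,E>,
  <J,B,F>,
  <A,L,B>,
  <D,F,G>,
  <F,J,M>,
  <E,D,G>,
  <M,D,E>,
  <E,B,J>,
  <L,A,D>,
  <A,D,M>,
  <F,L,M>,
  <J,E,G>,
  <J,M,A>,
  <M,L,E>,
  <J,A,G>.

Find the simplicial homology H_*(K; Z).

Take the total order A < B < D < E < F < G < J < L < M on the vertex set. Then K (dimension 2) consists of the simplices:

  0-simplices (9): A, B, D, E, F, G, J, L, M
  1-simplices (27): AB, AD, AG, AJ, AL, AM, BE, BF, BG, BJ, BL, DE, DF, DG, DL, DM, EG, EJ, EL, EM, FG, FJ, FL, FM, GJ, JM, LM
  2-simplices (18): ABG, ABL, ADL, ADM, AGJ, AJM, BEJ, BEL, BFG, BFJ, DEG, DEM, DFG, DFL, EGJ, ELM, FJM, FLM

giving chain groups C_0 ≅ Z^9, C_1 ≅ Z^27, C_2 ≅ Z^18.

∂_1: C_1 → C_0 maps an edge to its endpoints' difference, ∂[p,q] = q − p. For instance
  ∂FJ = J − F.
This gives a 9×27 integer matrix of rank 8; reducing to Smith normal form yields diagonal entries (1,1,1,1,1,1,1,1).

Boundary ∂_2: C_2 → C_1 sends each 2-simplex [p,q,r] to [q,r] − [p,r] + [p,q]. For instance
  ∂DFG = FG − DG + DF,
  ∂BFG = FG − BG + BF.
The 27×18 boundary matrix has rank 18 and Smith normal form diag(1,1,1,1,1,1,1,1,1,1,1,1,1,1,1,1,1,2).

From H_k ≅ ker(∂_k) / im(∂_{k+1}) we obtain:

  H_0: rank C_0 − rank ∂_1 = 9 − 8 = 1, and the invariant factors of ∂_1 are all 1, so H_0 ≅ Z.
  H_1: rank ker ∂_1 − rank ∂_2 = (27 − 8) − 18 = 1, and ∂_2 has invariant factor 2 > 1, so H_1 ≅ Z ⊕ Z/2Z.
  H_2: rank ker ∂_2 − rank ∂_3 = (18 − 18) − 0 = 0, and there is no ∂_3, so H_2 ≅ 0.

H_0 ≅ Z,  H_1 ≅ Z ⊕ Z/2Z,  H_2 = 0.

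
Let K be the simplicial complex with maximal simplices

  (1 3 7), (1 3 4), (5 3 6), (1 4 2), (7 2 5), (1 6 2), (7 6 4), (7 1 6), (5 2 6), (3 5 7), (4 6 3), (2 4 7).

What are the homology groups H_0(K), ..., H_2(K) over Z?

H_0 = Z,  H_1 = Z/2,  H_2 = 0.

Take the total order 1 < 2 < 3 < 4 < 5 < 6 < 7 on the vertex set. Then K (dimension 2) consists of the simplices:

  0-simplices (7): [1], [2], [3], [4], [5], [6], [7]
  1-simplices (18): [1,2], [1,3], [1,4], [1,6], [1,7], [2,4], [2,5], [2,6], [2,7], [3,4], [3,5], [3,6], [3,7], [4,6], [4,7], [5,6], [5,7], [6,7]
  2-simplices (12): [1,2,4], [1,2,6], [1,3,4], [1,3,7], [1,6,7], [2,4,7], [2,5,6], [2,5,7], [3,4,6], [3,5,6], [3,5,7], [4,6,7]

so the chain groups are C_0 ≅ Z^7, C_1 ≅ Z^18, C_2 ≅ Z^12.

Boundary ∂_1: C_1 → C_0 sends each edge [p,q] (with p < q) to q − p. For instance
  ∂[5,7] = [7] − [5].
The resulting 7×18 matrix has rank 6, and its Smith normal form has invariant factors (1,1,1,1,1,1).

∂_2: C_2 → C_1 maps a triangle to the signed sum of its edges. For instance
  ∂[1,2,6] = [2,6] − [1,6] + [1,2],
  ∂[2,5,7] = [5,7] − [2,7] + [2,5].
The 18×12 boundary matrix has rank 12 and Smith normal form diag(1,1,1,1,1,1,1,1,1,1,1,2).

Now H_k = ker ∂_k / im ∂_{k+1}, so:

  H_0: rank C_0 − rank ∂_1 = 7 − 6 = 1, and the invariant factors of ∂_1 are all 1, so H_0 = Z.
  H_1: rank ker ∂_1 − rank ∂_2 = (18 − 6) − 12 = 0, and ∂_2 has invariant factor 2 > 1, so H_1 = Z/2.
  H_2: rank ker ∂_2 − rank ∂_3 = (12 − 12) − 0 = 0, and there is no ∂_3, so H_2 = 0.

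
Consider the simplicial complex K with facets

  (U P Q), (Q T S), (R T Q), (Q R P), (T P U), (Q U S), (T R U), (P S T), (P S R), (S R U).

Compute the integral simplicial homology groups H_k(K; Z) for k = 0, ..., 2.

H_0 = Z,  H_1 = Z/2,  H_2 = 0.

We work with the vertex ordering P < Q < R < S < T < U. The simplices of K, each written with vertices in increasing order, are:

  0-simplices (6): P, Q, R, S, T, U
  1-simplices (15): PQ, PR, PS, PT, PU, QR, QS, QT, QU, RS, RT, RU, ST, SU, TU
  2-simplices (10): PQR, PQU, PRS, PST, PTU, QRT, QST, QSU, RSU, RTU

Hence C_0 ≅ Z^6, C_1 ≅ Z^15, C_2 ≅ Z^10.

Boundary ∂_1: C_1 → C_0 maps an edge to its endpoints' difference, ∂[p,q] = q − p. For instance
  ∂TU = U − T.
This gives a 6×15 integer matrix of rank 5; reducing to Smith normal form yields diagonal entries (1,1,1,1,1).

∂_2: C_2 → C_1 acts by ∂[p,q,r] = [q,r] − [p,r] + [p,q]. For instance
  ∂PST = ST − PT + PS,
  ∂QSU = SU − QU + QS.
The 15×10 boundary matrix has rank 10 and Smith normal form diag(1,1,1,1,1,1,1,1,1,2).

Reading off H_k = ker ∂_k / im ∂_{k+1}:

  H_0: rank C_0 − rank ∂_1 = 6 − 5 = 1, and the invariant factors of ∂_1 are all 1, so H_0 ≅ Z.
  H_1: rank ker ∂_1 − rank ∂_2 = (15 − 5) − 10 = 0, and ∂_2 has invariant factor 2 > 1, so H_1 ≅ Z/2.
  H_2: rank ker ∂_2 − rank ∂_3 = (10 − 10) − 0 = 0, and there is no ∂_3, so H_2 ≅ 0.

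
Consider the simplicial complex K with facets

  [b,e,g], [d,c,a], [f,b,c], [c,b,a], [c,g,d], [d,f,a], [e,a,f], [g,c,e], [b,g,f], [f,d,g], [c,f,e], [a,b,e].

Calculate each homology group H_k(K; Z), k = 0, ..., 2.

We work with the vertex ordering a < b < c < d < e < f < g. The simplices of K, each written with vertices in increasing order, are:

  0-simplices (7): a, b, c, d, e, f, g
  1-simplices (18): ab, ac, ad, ae, af, bc, be, bf, bg, cd, ce, cf, cg, df, dg, ef, eg, fg
  2-simplices (12): abc, abe, acd, adf, aef, bcf, beg, bfg, cdg, cef, ceg, dfg

giving chain groups C_0 ≅ Z^7, C_1 ≅ Z^18, C_2 ≅ Z^12.

Boundary ∂_1: C_1 → C_0 maps an edge to its endpoints' difference, ∂[p,q] = q − p.
As a 7×18 matrix over Z this has rank 6, with invariant factors (1,1,1,1,1,1).

Boundary ∂_2: C_2 → C_1 maps a triangle to the signed sum of its edges. For instance
  ∂cef = ef − cf + ce,
  ∂bfg = fg − bg + bf.
This gives a 18×12 integer matrix of rank 12; reducing to Smith normal form yields diagonal entries (1,1,1,1,1,1,1,1,1,1,1,2).

Reading off H_k = ker ∂_k / im ∂_{k+1}:

  H_0: rank C_0 − rank ∂_1 = 7 − 6 = 1, and the invariant factors of ∂_1 are all 1, so H_0 = Z.
  H_1: rank ker ∂_1 − rank ∂_2 = (18 − 6) − 12 = 0, and ∂_2 has invariant factor 2 > 1, so H_1 = Z/2Z.
  H_2: rank ker ∂_2 − rank ∂_3 = (12 − 12) − 0 = 0, and there is no ∂_3, so H_2 = 0.

As a check, the Euler characteristic is 7 − 18 + 12 = 1, which agrees with 1 − 0 + 0 = 1.

H_0 ≅ Z,  H_1 ≅ Z/2Z,  H_2 = 0.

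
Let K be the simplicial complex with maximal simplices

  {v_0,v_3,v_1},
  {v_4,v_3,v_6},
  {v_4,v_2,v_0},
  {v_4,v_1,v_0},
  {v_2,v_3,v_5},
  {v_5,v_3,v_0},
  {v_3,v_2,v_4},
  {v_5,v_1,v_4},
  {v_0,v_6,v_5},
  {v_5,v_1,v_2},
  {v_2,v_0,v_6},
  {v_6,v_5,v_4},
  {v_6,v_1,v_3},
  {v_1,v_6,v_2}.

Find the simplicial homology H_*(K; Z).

We work with the vertex ordering v_0 < v_1 < v_2 < v_3 < v_4 < v_5 < v_6. The simplices of K, each written with vertices in increasing order, are:

  0-simplices (7): [v_0], [v_1], [v_2], [v_3], [v_4], [v_5], [v_6]
  1-simplices (21): (21 of them)
  2-simplices (14): (14 of them)

so the chain groups are C_0 ≅ Z^7, C_1 ≅ Z^21, C_2 ≅ Z^14.

Boundary ∂_1: C_1 → C_0 is given by ∂[p,q] = [q] − [p].
The resulting 7×21 matrix has rank 6, and its Smith normal form has invariant factors (1,1,1,1,1,1).

∂_2: C_2 → C_1 acts by ∂[p,q,r] = [q,r] − [p,r] + [p,q]. For instance
  ∂[v_0,v_2,v_6] = [v_2,v_6] − [v_0,v_6] + [v_0,v_2],
  ∂[v_0,v_2,v_4] = [v_2,v_4] − [v_0,v_4] + [v_0,v_2].
This gives a 21×14 integer matrix of rank 13; reducing to Smith normal form yields diagonal entries (1,1,1,1,1,1,1,1,1,1,1,1,1).

Reading off H_k = ker ∂_k / im ∂_{k+1}:

  H_0: rank C_0 − rank ∂_1 = 7 − 6 = 1, and the invariant factors of ∂_1 are all 1, so H_0 = Z.
  H_1: rank ker ∂_1 − rank ∂_2 = (21 − 6) − 13 = 2, and the invariant factors of ∂_2 are all 1, so H_1 = Z^2.
  H_2: rank ker ∂_2 − rank ∂_3 = (14 − 13) − 0 = 1, and there is no ∂_3, so H_2 = Z.

(K is a triangulation of the torus T^2.)

H_0 = Z,  H_1 = Z^2,  H_2 = Z.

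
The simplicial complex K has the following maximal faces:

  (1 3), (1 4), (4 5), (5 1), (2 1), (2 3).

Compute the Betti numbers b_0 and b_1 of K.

b_0 = 1, b_1 = 2.

Order the vertices as 1 < 2 < 3 < 4 < 5. Listing each simplex with vertices in this order, K has dimension 1 with simplices:

  0-simplices (5): [1], [2], [3], [4], [5]
  1-simplices (6): [1,2], [1,3], [1,4], [1,5], [2,3], [4,5]

so the chain groups are C_0 ≅ Z^5, C_1 ≅ Z^6.

Boundary ∂_1: C_1 → C_0 sends each edge [p,q] (with p < q) to q − p. For instance
  ∂[2,3] = [3] − [2].
This gives a 5×6 integer matrix of rank 4; reducing to Smith normal form yields diagonal entries (1,1,1,1).

Now H_k = ker ∂_k / im ∂_{k+1}, so:

  H_0: rank C_0 − rank ∂_1 = 5 − 4 = 1, and the invariant factors of ∂_1 are all 1, so H_0 = Z.
  H_1: rank ker ∂_1 − rank ∂_2 = (6 − 4) − 0 = 2, and there is no ∂_2, so H_1 = Z^2.

As a check, the Euler characteristic is 5 − 6 = -1, which agrees with 1 − 2 = -1.
(K is a triangulation of a wedge of 2 circles.)

Hence the Betti numbers are b_0 = 1, b_1 = 2.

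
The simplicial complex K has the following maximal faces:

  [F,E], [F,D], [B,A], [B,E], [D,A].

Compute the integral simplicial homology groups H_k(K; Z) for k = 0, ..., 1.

We work with the vertex ordering A < B < D < E < F. The simplices of K, each written with vertices in increasing order, are:

  0-simplices (5): A, B, D, E, F
  1-simplices (5): AB, AD, BE, DF, EF

so the chain groups are C_0 ≅ Z^5, C_1 ≅ Z^5.

Boundary ∂_1: C_1 → C_0 is given by ∂[p,q] = [q] − [p].
The resulting 5×5 matrix has rank 4, and its Smith normal form has invariant factors (1,1,1,1).

From H_k ≅ ker(∂_k) / im(∂_{k+1}) we obtain:

  H_0: rank C_0 − rank ∂_1 = 5 − 4 = 1, and the invariant factors of ∂_1 are all 1, so H_0 ≅ Z.
  H_1: rank ker ∂_1 − rank ∂_2 = (5 − 4) − 0 = 1, and there is no ∂_2, so H_1 ≅ Z.

As a check, the Euler characteristic is 5 − 5 = 0, which agrees with 1 − 1 = 0.
(K is a triangulation of the circle S^1.)

H_0 = Z,  H_1 = Z.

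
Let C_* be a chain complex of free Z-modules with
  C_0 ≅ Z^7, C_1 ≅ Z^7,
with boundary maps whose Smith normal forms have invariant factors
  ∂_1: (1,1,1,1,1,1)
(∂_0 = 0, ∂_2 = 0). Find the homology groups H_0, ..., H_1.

H_0: b_0 = 7 − 0 − 6 = 1; torsion from ∂_1 factors > 1: none. So H_0 ≅ Z.
H_1: b_1 = 7 − 6 − 0 = 1; torsion from ∂_2 factors > 1: none. So H_1 ≅ Z.

H_0 ≅ Z,  H_1 ≅ Z.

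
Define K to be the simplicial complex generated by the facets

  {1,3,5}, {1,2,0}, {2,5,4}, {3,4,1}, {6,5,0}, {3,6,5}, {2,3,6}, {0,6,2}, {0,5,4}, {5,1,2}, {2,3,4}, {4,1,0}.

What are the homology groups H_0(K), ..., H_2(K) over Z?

Take the total order 0 < 1 < 2 < 3 < 4 < 5 < 6 on the vertex set. Then K (dimension 2) consists of the simplices:

  0-simplices (7): [0], [1], [2], [3], [4], [5], [6]
  1-simplices (18): [0,1], [0,2], [0,4], [0,5], [0,6], [1,2], [1,3], [1,4], [1,5], [2,3], [2,4], [2,5], [2,6], [3,4], [3,5], [3,6], [4,5], [5,6]
  2-simplices (12): [0,1,2], [0,1,4], [0,2,6], [0,4,5], [0,5,6], [1,2,5], [1,3,4], [1,3,5], [2,3,4], [2,3,6], [2,4,5], [3,5,6]

Hence C_0 ≅ Z^7, C_1 ≅ Z^18, C_2 ≅ Z^12.

The boundary map ∂_1: C_1 → C_0 sends each edge [p,q] (with p < q) to q − p. For instance
  ∂[2,6] = [6] − [2].
The resulting 7×18 matrix has rank 6, and its Smith normal form has invariant factors (1,1,1,1,1,1).

∂_2: C_2 → C_1 maps a triangle to the signed sum of its edges. For instance
  ∂[0,4,5] = [4,5] − [0,5] + [0,4],
  ∂[1,3,4] = [3,4] − [1,4] + [1,3].
As a 18×12 matrix over Z this has rank 12, with invariant factors (1,1,1,1,1,1,1,1,1,1,1,2).

From H_k ≅ ker(∂_k) / im(∂_{k+1}) we obtain:

  H_0: rank C_0 − rank ∂_1 = 7 − 6 = 1, and the invariant factors of ∂_1 are all 1, so H_0 = Z.
  H_1: rank ker ∂_1 − rank ∂_2 = (18 − 6) − 12 = 0, and ∂_2 has invariant factor 2 > 1, so H_1 = Z/2.
  H_2: rank ker ∂_2 − rank ∂_3 = (12 − 12) − 0 = 0, and there is no ∂_3, so H_2 = 0.

As a check, the Euler characteristic is 7 − 18 + 12 = 1, which agrees with 1 − 0 + 0 = 1.

H_0 = Z,  H_1 = Z/2,  H_2 = 0.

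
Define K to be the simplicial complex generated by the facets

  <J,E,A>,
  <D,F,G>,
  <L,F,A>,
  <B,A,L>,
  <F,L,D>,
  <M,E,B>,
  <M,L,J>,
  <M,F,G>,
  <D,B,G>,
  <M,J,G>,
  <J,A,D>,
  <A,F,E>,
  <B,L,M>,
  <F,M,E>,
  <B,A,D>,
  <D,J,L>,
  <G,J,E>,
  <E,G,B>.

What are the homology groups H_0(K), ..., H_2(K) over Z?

H_0 ≅ Z,  H_1 ≅ Z ⊕ Z/2,  H_2 = 0.

Order the vertices as A < B < D < E < F < G < J < L < M. Listing each simplex with vertices in this order, K has dimension 2 with simplices:

  0-simplices (9): A, B, D, E, F, G, J, L, M
  1-simplices (27): AB, AD, AE, AF, AJ, AL, BD, BE, BG, BL, BM, DF, DG, DJ, DL, EF, EG, EJ, EM, FG, FL, FM, GJ, GM, JL, JM, LM
  2-simplices (18): ABD, ABL, ADJ, AEF, AEJ, AFL, BDG, BEG, BEM, BLM, DFG, DFL, DJL, EFM, EGJ, FGM, GJM, JLM

so the chain groups are C_0 ≅ Z^9, C_1 ≅ Z^27, C_2 ≅ Z^18.

∂_1: C_1 → C_0 is given by ∂[p,q] = [q] − [p].
This gives a 9×27 integer matrix of rank 8; reducing to Smith normal form yields diagonal entries (1,1,1,1,1,1,1,1).

The boundary map ∂_2: C_2 → C_1 maps a triangle to the signed sum of its edges. For instance
  ∂AEJ = EJ − AJ + AE,
  ∂BEM = EM − BM + BE.
The 27×18 boundary matrix has rank 18 and Smith normal form diag(1,1,1,1,1,1,1,1,1,1,1,1,1,1,1,1,1,2).

Reading off H_k = ker ∂_k / im ∂_{k+1}:

  H_0: rank C_0 − rank ∂_1 = 9 − 8 = 1, and the invariant factors of ∂_1 are all 1, so H_0 = Z.
  H_1: rank ker ∂_1 − rank ∂_2 = (27 − 8) − 18 = 1, and ∂_2 has invariant factor 2 > 1, so H_1 = Z ⊕ Z/2.
  H_2: rank ker ∂_2 − rank ∂_3 = (18 − 18) − 0 = 0, and there is no ∂_3, so H_2 = 0.

(K is a triangulation of the Klein bottle.)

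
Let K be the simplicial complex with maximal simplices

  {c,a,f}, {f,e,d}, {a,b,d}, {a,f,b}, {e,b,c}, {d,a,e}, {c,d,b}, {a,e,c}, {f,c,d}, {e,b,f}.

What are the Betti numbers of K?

Fix the vertex order a < b < c < d < e < f and write every simplex with vertices in increasing order. Then dim K = 2 and the simplices of K are:

  0-simplices (6): a, b, c, d, e, f
  1-simplices (15): ab, ac, ad, ae, af, bc, bd, be, bf, cd, ce, cf, de, df, ef
  2-simplices (10): abd, abf, ace, acf, ade, bcd, bce, bef, cdf, def

giving chain groups C_0 ≅ Z^6, C_1 ≅ Z^15, C_2 ≅ Z^10.

Boundary ∂_1: C_1 → C_0 sends each edge [p,q] (with p < q) to q − p.
The resulting 6×15 matrix has rank 5, and its Smith normal form has invariant factors (1,1,1,1,1).

Boundary ∂_2: C_2 → C_1 sends each 2-simplex [p,q,r] to [q,r] − [p,r] + [p,q]. For instance
  ∂acf = cf − af + ac,
  ∂def = ef − df + de.
As a 15×10 matrix over Z this has rank 10, with invariant factors (1,1,1,1,1,1,1,1,1,2).

Reading off H_k = ker ∂_k / im ∂_{k+1}:

  H_0: rank C_0 − rank ∂_1 = 6 − 5 = 1, and the invariant factors of ∂_1 are all 1, so H_0 ≅ Z.
  H_1: rank ker ∂_1 − rank ∂_2 = (15 − 5) − 10 = 0, and ∂_2 has invariant factor 2 > 1, so H_1 ≅ Z/2.
  H_2: rank ker ∂_2 − rank ∂_3 = (10 − 10) − 0 = 0, and there is no ∂_3, so H_2 ≅ 0.

(K is a triangulation of the real projective plane RP^2.)

Hence the Betti numbers are b_0 = 1, b_1 = 0, b_2 = 0.

b_0 = 1, b_1 = 0, b_2 = 0.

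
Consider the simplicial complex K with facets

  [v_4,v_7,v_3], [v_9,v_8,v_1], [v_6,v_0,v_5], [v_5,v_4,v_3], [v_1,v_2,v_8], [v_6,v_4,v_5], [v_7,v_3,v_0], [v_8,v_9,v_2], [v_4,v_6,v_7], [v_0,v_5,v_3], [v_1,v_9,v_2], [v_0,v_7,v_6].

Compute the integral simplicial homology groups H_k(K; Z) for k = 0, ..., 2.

K has 10 vertices, 18 edges, 12 triangles.
rank ∂_0 = 0, rank ∂_1 = 8 ⇒ b_0 = 10 − 0 − 8 = 2; all invariant factors of ∂_1 are 1 so no torsion. So H_0 = Z^2.
rank ∂_1 = 8, rank ∂_2 = 10 ⇒ b_1 = 18 − 8 − 10 = 0; all invariant factors of ∂_2 are 1 so no torsion. So H_1 = 0.
rank ∂_2 = 10, rank ∂_3 = 0 ⇒ b_2 = 12 − 10 − 0 = 2. So H_2 = Z^2.

H_0 = Z^2,  H_1 = 0,  H_2 = Z^2.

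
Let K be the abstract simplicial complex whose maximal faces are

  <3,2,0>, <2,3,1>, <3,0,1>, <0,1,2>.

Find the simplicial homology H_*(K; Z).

Fix the vertex order 0 < 1 < 2 < 3 and write every simplex with vertices in increasing order. Then dim K = 2 and the simplices of K are:

  0-simplices (4): [0], [1], [2], [3]
  1-simplices (6): [0,1], [0,2], [0,3], [1,2], [1,3], [2,3]
  2-simplices (4): [0,1,2], [0,1,3], [0,2,3], [1,2,3]

so the chain groups are C_0 ≅ Z^4, C_1 ≅ Z^6, C_2 ≅ Z^4.

The boundary map ∂_1: C_1 → C_0 is given by ∂[p,q] = [q] − [p]. For instance
  ∂[0,3] = [3] − [0].
As a 4×6 matrix over Z this has rank 3, with invariant factors (1,1,1).

The boundary map ∂_2: C_2 → C_1 acts by ∂[p,q,r] = [q,r] − [p,r] + [p,q]. For instance
  ∂[0,2,3] = [2,3] − [0,3] + [0,2],
  ∂[0,1,2] = [1,2] − [0,2] + [0,1].
The 6×4 boundary matrix has rank 3 and Smith normal form diag(1,1,1).

From H_k ≅ ker(∂_k) / im(∂_{k+1}) we obtain:

  H_0: rank C_0 − rank ∂_1 = 4 − 3 = 1, and the invariant factors of ∂_1 are all 1, so H_0 = Z.
  H_1: rank ker ∂_1 − rank ∂_2 = (6 − 3) − 3 = 0, and the invariant factors of ∂_2 are all 1, so H_1 = 0.
  H_2: rank ker ∂_2 − rank ∂_3 = (4 − 3) − 0 = 1, and there is no ∂_3, so H_2 = Z.

As a check, the Euler characteristic is 4 − 6 + 4 = 2, which agrees with 1 − 0 + 1 = 2.

H_0 ≅ Z,  H_1 = 0,  H_2 ≅ Z.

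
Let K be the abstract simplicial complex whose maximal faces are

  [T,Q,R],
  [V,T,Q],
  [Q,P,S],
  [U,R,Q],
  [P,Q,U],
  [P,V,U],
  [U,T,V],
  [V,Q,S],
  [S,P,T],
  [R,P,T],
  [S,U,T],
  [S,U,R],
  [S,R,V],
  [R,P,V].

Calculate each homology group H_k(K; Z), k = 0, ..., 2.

H_0 = Z,  H_1 = Z^2,  H_2 = Z.

Fix the vertex order P < Q < R < S < T < U < V and write every simplex with vertices in increasing order. Then dim K = 2 and the simplices of K are:

  0-simplices (7): P, Q, R, S, T, U, V
  1-simplices (21): PQ, PR, PS, PT, PU, PV, QR, QS, QT, QU, QV, RS, RT, RU, RV, ST, SU, SV, TU, TV, UV
  2-simplices (14): PQS, PQU, PRT, PRV, PST, PUV, QRT, QRU, QSV, QTV, RSU, RSV, STU, TUV

giving chain groups C_0 ≅ Z^7, C_1 ≅ Z^21, C_2 ≅ Z^14.

The boundary map ∂_1: C_1 → C_0 is given by ∂[p,q] = [q] − [p].
The 7×21 boundary matrix has rank 6 and Smith normal form diag(1,1,1,1,1,1).

The boundary map ∂_2: C_2 → C_1 acts by ∂[p,q,r] = [q,r] − [p,r] + [p,q]. For instance
  ∂QTV = TV − QV + QT,
  ∂PUV = UV − PV + PU.
As a 21×14 matrix over Z this has rank 13, with invariant factors (1,1,1,1,1,1,1,1,1,1,1,1,1).

Reading off H_k = ker ∂_k / im ∂_{k+1}:

  H_0: rank C_0 − rank ∂_1 = 7 − 6 = 1, and the invariant factors of ∂_1 are all 1, so H_0 ≅ Z.
  H_1: rank ker ∂_1 − rank ∂_2 = (21 − 6) − 13 = 2, and the invariant factors of ∂_2 are all 1, so H_1 ≅ Z^2.
  H_2: rank ker ∂_2 − rank ∂_3 = (14 − 13) − 0 = 1, and there is no ∂_3, so H_2 ≅ Z.

As a check, the Euler characteristic is 7 − 21 + 14 = 0, which agrees with 1 − 2 + 1 = 0.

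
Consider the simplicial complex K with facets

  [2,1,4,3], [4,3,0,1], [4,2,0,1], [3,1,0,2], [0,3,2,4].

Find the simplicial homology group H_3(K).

H_3 = Z.

Fix the vertex order 0 < 1 < 2 < 3 < 4 and write every simplex with vertices in increasing order. Then dim K = 3 and the simplices of K are:

  0-simplices (5): [0], [1], [2], [3], [4]
  1-simplices (10): [0,1], [0,2], [0,3], [0,4], [1,2], [1,3], [1,4], [2,3], [2,4], [3,4]
  2-simplices (10): [0,1,2], [0,1,3], [0,1,4], [0,2,3], [0,2,4], [0,3,4], [1,2,3], [1,2,4], [1,3,4], [2,3,4]
  3-simplices (5): [0,1,2,3], [0,1,2,4], [0,1,3,4], [0,2,3,4], [1,2,3,4]

Hence C_0 ≅ Z^5, C_1 ≅ Z^10, C_2 ≅ Z^10, C_3 ≅ Z^5.

The boundary map ∂_1: C_1 → C_0 maps an edge to its endpoints' difference, ∂[p,q] = q − p.
The resulting 5×10 matrix has rank 4, and its Smith normal form has invariant factors (1,1,1,1).

∂_2: C_2 → C_1 maps a triangle to the signed sum of its edges. For instance
  ∂[0,1,2] = [1,2] − [0,2] + [0,1],
  ∂[2,3,4] = [3,4] − [2,4] + [2,3].
As a 10×10 matrix over Z this has rank 6, with invariant factors (1,1,1,1,1,1).

∂_3: C_3 → C_2 sends each 3-simplex σ to the alternating sum Σ_i (−1)^i (σ with its i-th vertex removed). For instance
  ∂[0,1,2,3] = [1,2,3] − [0,2,3] + [0,1,3] − [0,1,2],
  ∂[0,1,3,4] = [1,3,4] − [0,3,4] + [0,1,4] − [0,1,3].
The resulting 10×5 matrix has rank 4, and its Smith normal form has invariant factors (1,1,1,1).

From H_k ≅ ker(∂_k) / im(∂_{k+1}) we obtain:

  H_3: rank ker ∂_3 − rank ∂_4 = (5 − 4) − 0 = 1, and there is no ∂_4, so H_3 = Z.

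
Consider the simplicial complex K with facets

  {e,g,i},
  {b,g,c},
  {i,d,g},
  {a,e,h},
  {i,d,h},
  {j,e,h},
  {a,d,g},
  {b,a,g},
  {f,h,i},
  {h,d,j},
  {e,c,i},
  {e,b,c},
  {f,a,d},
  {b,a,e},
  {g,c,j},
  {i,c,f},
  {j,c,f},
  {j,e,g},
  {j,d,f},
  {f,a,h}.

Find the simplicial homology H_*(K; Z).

H_0 ≅ Z,  H_1 ≅ Z ⊕ Z/2,  H_2 = 0.

We work with the vertex ordering a < b < c < d < e < f < g < h < i < j. The simplices of K, each written with vertices in increasing order, are:

  0-simplices (10): a, b, c, d, e, f, g, h, i, j
  1-simplices (30): ab, ad, ae, af, ag, ah, bc, be, bg, ce, cf, cg, ci, cj, df, dg, dh, di, dj, eg, eh, ei, ej, fh, fi, fj, gi, gj, hi, hj
  2-simplices (20): abe, abg, adf, adg, aeh, afh, bce, bcg, cei, cfi, cfj, cgj, dfj, dgi, dhi, dhj, egi, egj, ehj, fhi

giving chain groups C_0 ≅ Z^10, C_1 ≅ Z^30, C_2 ≅ Z^20.

∂_1: C_1 → C_0 is given by ∂[p,q] = [q] − [p].
The resulting 10×30 matrix has rank 9, and its Smith normal form has invariant factors (1,1,1,1,1,1,1,1,1).

∂_2: C_2 → C_1 maps a triangle to the signed sum of its edges. For instance
  ∂cgj = gj − cj + cg,
  ∂cei = ei − ci + ce.
As a 30×20 matrix over Z this has rank 20, with invariant factors (1,1,1,1,1,1,1,1,1,1,1,1,1,1,1,1,1,1,1,2).

From H_k ≅ ker(∂_k) / im(∂_{k+1}) we obtain:

  H_0: rank C_0 − rank ∂_1 = 10 − 9 = 1, and the invariant factors of ∂_1 are all 1, so H_0 = Z.
  H_1: rank ker ∂_1 − rank ∂_2 = (30 − 9) − 20 = 1, and ∂_2 has invariant factor 2 > 1, so H_1 = Z ⊕ Z/2.
  H_2: rank ker ∂_2 − rank ∂_3 = (20 − 20) − 0 = 0, and there is no ∂_3, so H_2 = 0.

As a check, the Euler characteristic is 10 − 30 + 20 = 0, which agrees with 1 − 1 + 0 = 0.
(K is a triangulation of the Klein bottle.)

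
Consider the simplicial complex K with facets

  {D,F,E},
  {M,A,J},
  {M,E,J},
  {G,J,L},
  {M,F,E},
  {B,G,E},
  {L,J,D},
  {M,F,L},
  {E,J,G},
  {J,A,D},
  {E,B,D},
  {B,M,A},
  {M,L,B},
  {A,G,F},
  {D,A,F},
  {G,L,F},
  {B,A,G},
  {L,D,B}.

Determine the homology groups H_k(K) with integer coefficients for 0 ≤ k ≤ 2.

H_0 ≅ Z,  H_1 ≅ Z^2,  H_2 ≅ Z.

Take the total order A < B < D < E < F < G < J < L < M on the vertex set. Then K (dimension 2) consists of the simplices:

  0-simplices (9): A, B, D, E, F, G, J, L, M
  1-simplices (27): AB, AD, AF, AG, AJ, AM, BD, BE, BG, BL, BM, DE, DF, DJ, DL, EF, EG, EJ, EM, FG, FL, FM, GJ, GL, JL, JM, LM
  2-simplices (18): ABG, ABM, ADF, ADJ, AFG, AJM, BDE, BDL, BEG, BLM, DEF, DJL, EFM, EGJ, EJM, FGL, FLM, GJL

giving chain groups C_0 ≅ Z^9, C_1 ≅ Z^27, C_2 ≅ Z^18.

The boundary map ∂_1: C_1 → C_0 sends each edge [p,q] (with p < q) to q − p. For instance
  ∂JM = M − J.
The resulting 9×27 matrix has rank 8, and its Smith normal form has invariant factors (1,1,1,1,1,1,1,1).

Boundary ∂_2: C_2 → C_1 maps a triangle to the signed sum of its edges. For instance
  ∂DJL = JL − DL + DJ,
  ∂DEF = EF − DF + DE.
As a 27×18 matrix over Z this has rank 17, with invariant factors (1,1,1,1,1,1,1,1,1,1,1,1,1,1,1,1,1).

Computing H_k = (kernel of ∂_k) / (image of ∂_{k+1}):

  H_0: rank C_0 − rank ∂_1 = 9 − 8 = 1, and the invariant factors of ∂_1 are all 1, so H_0 = Z.
  H_1: rank ker ∂_1 − rank ∂_2 = (27 − 8) − 17 = 2, and the invariant factors of ∂_2 are all 1, so H_1 = Z^2.
  H_2: rank ker ∂_2 − rank ∂_3 = (18 − 17) − 0 = 1, and there is no ∂_3, so H_2 = Z.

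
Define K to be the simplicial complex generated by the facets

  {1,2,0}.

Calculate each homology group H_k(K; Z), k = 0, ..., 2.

Order the vertices as 0 < 1 < 2. Listing each simplex with vertices in this order, K has dimension 2 with simplices:

  0-simplices (3): [0], [1], [2]
  1-simplices (3): [0,1], [0,2], [1,2]
  2-simplices (1): [0,1,2]

giving chain groups C_0 ≅ Z^3, C_1 ≅ Z^3, C_2 ≅ Z^1.

Boundary ∂_1: C_1 → C_0 sends each edge [p,q] (with p < q) to q − p.
The 3×3 boundary matrix has rank 2 and Smith normal form diag(1,1).

Boundary ∂_2: C_2 → C_1 maps a triangle to the signed sum of its edges. For instance
  ∂[0,1,2] = [1,2] − [0,2] + [0,1].
This gives a 3×1 integer matrix of rank 1; reducing to Smith normal form yields diagonal entries (1).

Computing H_k = (kernel of ∂_k) / (image of ∂_{k+1}):

  H_0: rank C_0 − rank ∂_1 = 3 − 2 = 1, and the invariant factors of ∂_1 are all 1, so H_0 ≅ Z.
  H_1: rank ker ∂_1 − rank ∂_2 = (3 − 2) − 1 = 0, and the invariant factors of ∂_2 are all 1, so H_1 ≅ 0.
  H_2: rank ker ∂_2 − rank ∂_3 = (1 − 1) − 0 = 0, and there is no ∂_3, so H_2 ≅ 0.

(K is a triangulation of the 2-simplex.)

H_0 ≅ Z,  H_1 = 0,  H_2 = 0.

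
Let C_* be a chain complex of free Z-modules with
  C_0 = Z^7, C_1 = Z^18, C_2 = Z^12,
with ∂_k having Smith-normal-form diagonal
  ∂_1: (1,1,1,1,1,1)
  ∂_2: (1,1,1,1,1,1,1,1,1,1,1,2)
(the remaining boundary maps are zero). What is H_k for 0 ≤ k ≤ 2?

H_0 = Z,  H_1 = Z/2,  H_2 = 0.

H_0: b_0 = 7 − 0 − 6 = 1; torsion from ∂_1 factors > 1: none. So H_0 = Z.
H_1: b_1 = 18 − 6 − 12 = 0; torsion from ∂_2 factors > 1: [2]. So H_1 = Z/2.
H_2: b_2 = 12 − 12 − 0 = 0; torsion from ∂_3 factors > 1: none. So H_2 = 0.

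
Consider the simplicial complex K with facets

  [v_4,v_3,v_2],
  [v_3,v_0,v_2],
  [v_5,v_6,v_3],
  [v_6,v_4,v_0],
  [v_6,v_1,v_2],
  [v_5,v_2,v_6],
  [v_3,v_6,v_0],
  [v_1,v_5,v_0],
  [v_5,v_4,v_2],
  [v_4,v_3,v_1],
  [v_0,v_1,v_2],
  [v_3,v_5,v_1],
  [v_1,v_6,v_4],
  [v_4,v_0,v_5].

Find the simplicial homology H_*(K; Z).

Order the vertices as v_0 < v_1 < v_2 < v_3 < v_4 < v_5 < v_6. Listing each simplex with vertices in this order, K has dimension 2 with simplices:

  0-simplices (7): [v_0], [v_1], [v_2], [v_3], [v_4], [v_5], [v_6]
  1-simplices (21): (21 of them)
  2-simplices (14): (14 of them)

so the chain groups are C_0 ≅ Z^7, C_1 ≅ Z^21, C_2 ≅ Z^14.

The boundary map ∂_1: C_1 → C_0 sends each edge [p,q] (with p < q) to q − p. For instance
  ∂[v_2,v_5] = [v_5] − [v_2].
This gives a 7×21 integer matrix of rank 6; reducing to Smith normal form yields diagonal entries (1,1,1,1,1,1).

Boundary ∂_2: C_2 → C_1 maps a triangle to the signed sum of its edges. For instance
  ∂[v_0,v_1,v_2] = [v_1,v_2] − [v_0,v_2] + [v_0,v_1],
  ∂[v_2,v_3,v_4] = [v_3,v_4] − [v_2,v_4] + [v_2,v_3].
The 21×14 boundary matrix has rank 13 and Smith normal form diag(1,1,1,1,1,1,1,1,1,1,1,1,1).

Reading off H_k = ker ∂_k / im ∂_{k+1}:

  H_0: rank C_0 − rank ∂_1 = 7 − 6 = 1, and the invariant factors of ∂_1 are all 1, so H_0 = Z.
  H_1: rank ker ∂_1 − rank ∂_2 = (21 − 6) − 13 = 2, and the invariant factors of ∂_2 are all 1, so H_1 = Z^2.
  H_2: rank ker ∂_2 − rank ∂_3 = (14 − 13) − 0 = 1, and there is no ∂_3, so H_2 = Z.

As a check, the Euler characteristic is 7 − 21 + 14 = 0, which agrees with 1 − 2 + 1 = 0.
(K is a triangulation of the torus T^2.)

H_0 = Z,  H_1 = Z^2,  H_2 = Z.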